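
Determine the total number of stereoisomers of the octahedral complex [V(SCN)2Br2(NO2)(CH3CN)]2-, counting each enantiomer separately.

8

In an octahedral complex each vertex has one trans partner and four cis neighbours.
The distinct arrangements are (6 in all): SCN trans, Br trans; SCN cis, Br trans; SCN trans, Br cis; SCN cis, Br cis (3 arrangements, 2 chiral).
Of these, 2 lack any improper symmetry element and so occur as enantiomeric pairs, giving 6 + 2 = 8 stereoisomers in total.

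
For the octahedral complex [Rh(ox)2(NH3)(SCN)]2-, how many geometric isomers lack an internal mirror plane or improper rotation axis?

Each ox is bidentate and must span two cis positions.
Systematic placement gives 2 geometric isomers: NH3 and SCN mutually trans; NH3 and SCN mutually cis (chiral).
One of these lacks any improper symmetry element and so occurs as an enantiomeric pair, giving 2 + 1 = 3 stereoisomers in total.

1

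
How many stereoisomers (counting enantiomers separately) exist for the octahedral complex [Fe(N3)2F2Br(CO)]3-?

8

The six octahedral sites form three mutually perpendicular trans pairs.
Systematic placement gives 6 geometric isomers: N3 trans, F trans; N3 cis, F cis (3 arrangements, 2 chiral); N3 trans, F cis; N3 cis, F trans.
Of these, 2 lack any improper symmetry element and so occur as enantiomeric pairs, giving 6 + 2 = 8 stereoisomers in total.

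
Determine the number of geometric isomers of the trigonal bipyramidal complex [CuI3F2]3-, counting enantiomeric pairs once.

3

In a trigonal bipyramid the two axial positions differ from the three equatorial ones.
Working through the distinct placements yields 3 geometric isomers: F both axial; F one axial, one equatorial; F both equatorial.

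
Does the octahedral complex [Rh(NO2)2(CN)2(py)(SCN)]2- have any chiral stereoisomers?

In an octahedral complex each vertex has one trans partner and four cis neighbours.
There are 6 geometric isomers: NO2 trans, CN trans; NO2 cis, CN trans; NO2 cis, CN cis (3 arrangements, 2 chiral); NO2 trans, CN cis.
Of these, 2 lack any improper symmetry element and so occur as enantiomeric pairs, giving 6 + 2 = 8 stereoisomers in total.

yes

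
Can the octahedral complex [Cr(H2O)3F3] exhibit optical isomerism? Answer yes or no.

Systematic placement gives 2 geometric isomers: H2O mer; H2O fac.
Each arrangement has an internal mirror plane or centre of symmetry, so none is chiral.

no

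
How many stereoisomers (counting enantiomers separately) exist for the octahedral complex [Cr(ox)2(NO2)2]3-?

An octahedron has six vertices in three trans pairs; every non-trans pair is cis.
Each ox is bidentate and must span two cis positions.
There are 2 geometric isomers: NO2 trans; NO2 cis (chiral).
One of these lacks any improper symmetry element and so occurs as an enantiomeric pair, giving 2 + 1 = 3 stereoisomers in total.

3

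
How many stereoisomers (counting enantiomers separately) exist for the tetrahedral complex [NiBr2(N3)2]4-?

1

All four vertices of a tetrahedron are equivalent and mutually adjacent, so cis/trans isomerism cannot arise.
Only one geometric arrangement is possible.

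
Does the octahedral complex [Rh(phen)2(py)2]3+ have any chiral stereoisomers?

An octahedron has six vertices in three trans pairs; every non-trans pair is cis.
Each phen is bidentate and must span two cis positions.
The distinct arrangements are (2 in all): py trans; py cis (chiral).
One of these lacks any improper symmetry element and so occurs as an enantiomeric pair, giving 2 + 1 = 3 stereoisomers in total.

yes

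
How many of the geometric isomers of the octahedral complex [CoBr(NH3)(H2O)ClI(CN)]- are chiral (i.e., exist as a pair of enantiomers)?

15

The six octahedral sites form three mutually perpendicular trans pairs.
Exhaustive case analysis gives 15 geometric isomers.
Of these, 15 lack any improper symmetry element and so occur as enantiomeric pairs, giving 15 + 15 = 30 stereoisomers in total.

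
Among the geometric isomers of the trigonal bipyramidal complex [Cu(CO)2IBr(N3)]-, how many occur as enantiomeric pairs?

A trigonal bipyramid has two axial and three equatorial sites, which are chemically inequivalent.
Placing the ligands in turn and identifying arrangements related by rotation or reflection leaves 7 distinct geometric isomers.
Of these, 3 lack any improper symmetry element and so occur as enantiomeric pairs, giving 7 + 3 = 10 stereoisomers in total.

3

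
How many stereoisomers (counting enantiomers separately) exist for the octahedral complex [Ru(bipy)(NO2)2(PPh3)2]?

4

In an octahedral complex each vertex has one trans partner and four cis neighbours.
Each bipy is bidentate and must span two cis positions.
Working through the distinct placements yields 3 geometric isomers: NO2 trans, PPh3 cis; NO2 cis, PPh3 cis (chiral); NO2 cis, PPh3 trans.
One of these lacks any improper symmetry element and so occurs as an enantiomeric pair, giving 3 + 1 = 4 stereoisomers in total.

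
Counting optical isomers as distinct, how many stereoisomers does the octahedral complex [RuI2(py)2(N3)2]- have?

Systematic placement gives 5 geometric isomers: I trans, py trans, N3 trans; I trans, py cis, N3 cis; I cis, py trans, N3 cis; I cis, py cis, N3 cis (chiral); I cis, py cis, N3 trans.
One of these lacks any improper symmetry element and so occurs as an enantiomeric pair, giving 5 + 1 = 6 stereoisomers in total.

6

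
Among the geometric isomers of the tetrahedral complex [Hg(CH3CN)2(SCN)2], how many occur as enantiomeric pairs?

In a tetrahedral complex all four positions are equivalent and every pair of ligands is adjacent — there is no cis/trans distinction.
Only one geometric arrangement is possible.

0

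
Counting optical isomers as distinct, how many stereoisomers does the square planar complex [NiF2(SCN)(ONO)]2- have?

In a square planar complex each vertex has one trans partner and two cis neighbours.
There are 2 geometric isomers: F cis; F trans.
Each arrangement has an internal mirror plane or centre of symmetry, so none is chiral.

2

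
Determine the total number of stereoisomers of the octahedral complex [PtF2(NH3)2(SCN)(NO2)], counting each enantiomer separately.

8

An octahedron has six vertices in three trans pairs; every non-trans pair is cis.
Working through the distinct placements yields 6 geometric isomers: F trans, NH3 trans; F trans, NH3 cis; F cis, NH3 cis (3 arrangements, 2 chiral); F cis, NH3 trans.
Of these, 2 lack any improper symmetry element and so occur as enantiomeric pairs, giving 6 + 2 = 8 stereoisomers in total.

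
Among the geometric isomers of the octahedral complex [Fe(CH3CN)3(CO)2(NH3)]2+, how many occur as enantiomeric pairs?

0

There are 3 geometric isomers: CH3CN mer, CO cis; CH3CN mer, CO trans; CH3CN fac, CO cis.
Each arrangement has an internal mirror plane or centre of symmetry, so none is chiral.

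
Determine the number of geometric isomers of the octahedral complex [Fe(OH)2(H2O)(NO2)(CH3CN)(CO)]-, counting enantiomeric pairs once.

9

The six octahedral sites form three mutually perpendicular trans pairs.
Systematic enumeration (placing each ligand type in turn and discarding arrangements equivalent by rotation or reflection) gives 9 geometric isomers.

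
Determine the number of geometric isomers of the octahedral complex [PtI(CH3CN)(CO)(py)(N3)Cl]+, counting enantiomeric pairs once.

15

An octahedron has six vertices in three trans pairs; every non-trans pair is cis.
Exhaustive case analysis gives 15 geometric isomers.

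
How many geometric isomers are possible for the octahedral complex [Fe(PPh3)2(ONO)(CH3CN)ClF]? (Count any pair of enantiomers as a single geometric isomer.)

An octahedron has six vertices in three trans pairs; every non-trans pair is cis.
Exhaustive case analysis gives 9 geometric isomers.

9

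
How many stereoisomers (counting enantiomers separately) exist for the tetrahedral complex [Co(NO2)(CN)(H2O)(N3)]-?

All four vertices of a tetrahedron are equivalent and mutually adjacent, so cis/trans isomerism cannot arise.
Only one geometric arrangement is possible; it has no improper symmetry element, so it exists as a pair of enantiomers (2 stereoisomers).

2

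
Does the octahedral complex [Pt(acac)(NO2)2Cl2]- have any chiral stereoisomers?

The six octahedral sites form three mutually perpendicular trans pairs.
Each acac is bidentate and must span two cis positions.
The distinct arrangements are (3 in all): NO2 cis, Cl trans; NO2 cis, Cl cis (chiral); NO2 trans, Cl cis.
One of these lacks any improper symmetry element and so occurs as an enantiomeric pair, giving 3 + 1 = 4 stereoisomers in total.

yes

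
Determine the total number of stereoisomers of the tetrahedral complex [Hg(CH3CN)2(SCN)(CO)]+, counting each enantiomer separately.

1

In a tetrahedral complex all four positions are equivalent and every pair of ligands is adjacent — there is no cis/trans distinction.
Only one geometric arrangement is possible.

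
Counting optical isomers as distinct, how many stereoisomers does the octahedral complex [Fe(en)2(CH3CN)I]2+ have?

Each en is bidentate and must span two cis positions.
Working through the distinct placements yields 2 geometric isomers: CH3CN and I mutually trans; CH3CN and I mutually cis (chiral).
One of these lacks any improper symmetry element and so occurs as an enantiomeric pair, giving 2 + 1 = 3 stereoisomers in total.

3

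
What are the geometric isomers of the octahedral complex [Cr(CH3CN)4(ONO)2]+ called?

cis and trans

The six octahedral sites form three mutually perpendicular trans pairs.
There are 2 geometric isomers: ONO trans; ONO cis.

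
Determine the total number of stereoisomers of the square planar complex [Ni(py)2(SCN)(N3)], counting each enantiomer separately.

A square has two trans pairs of vertices; adjacent vertices are cis.
Systematic placement gives 2 geometric isomers: py cis; py trans.
Each arrangement has an internal mirror plane or centre of symmetry, so none is chiral.

2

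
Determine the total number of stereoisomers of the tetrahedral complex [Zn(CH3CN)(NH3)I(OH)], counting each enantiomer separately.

2

All four vertices of a tetrahedron are equivalent and mutually adjacent, so cis/trans isomerism cannot arise.
Only one geometric arrangement is possible; it has no improper symmetry element, so it exists as a pair of enantiomers (2 stereoisomers).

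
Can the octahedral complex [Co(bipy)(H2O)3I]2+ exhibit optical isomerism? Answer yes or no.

no

The six octahedral sites form three mutually perpendicular trans pairs.
Each bipy is bidentate and must span two cis positions.
Working through the distinct placements yields 2 geometric isomers: H2O mer; H2O fac.
Each arrangement has an internal mirror plane or centre of symmetry, so none is chiral.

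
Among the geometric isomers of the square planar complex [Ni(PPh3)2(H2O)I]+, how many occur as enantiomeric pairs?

0

A square has two trans pairs of vertices; adjacent vertices are cis.
The distinct arrangements are (2 in all): PPh3 cis; PPh3 trans.
Each arrangement has an internal mirror plane or centre of symmetry, so none is chiral.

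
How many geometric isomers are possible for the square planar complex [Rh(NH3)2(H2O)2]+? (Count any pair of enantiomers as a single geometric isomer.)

A square has two trans pairs of vertices; adjacent vertices are cis.
Systematic placement gives 2 geometric isomers: NH3 cis; NH3 trans.

2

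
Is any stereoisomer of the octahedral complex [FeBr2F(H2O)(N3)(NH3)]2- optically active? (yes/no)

Systematic enumeration (placing each ligand type in turn and discarding arrangements equivalent by rotation or reflection) gives 9 geometric isomers.
Of these, 6 lack any improper symmetry element and so occur as enantiomeric pairs, giving 9 + 6 = 15 stereoisomers in total.

yes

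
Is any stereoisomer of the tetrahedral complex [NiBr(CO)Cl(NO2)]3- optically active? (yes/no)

All four vertices of a tetrahedron are equivalent and mutually adjacent, so cis/trans isomerism cannot arise.
Only one geometric arrangement is possible; it has no improper symmetry element, so it exists as a pair of enantiomers (2 stereoisomers).

yes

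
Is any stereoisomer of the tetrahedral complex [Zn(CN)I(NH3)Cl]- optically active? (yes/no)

yes

In a tetrahedral complex all four positions are equivalent and every pair of ligands is adjacent — there is no cis/trans distinction.
Only one geometric arrangement is possible; it has no improper symmetry element, so it exists as a pair of enantiomers (2 stereoisomers).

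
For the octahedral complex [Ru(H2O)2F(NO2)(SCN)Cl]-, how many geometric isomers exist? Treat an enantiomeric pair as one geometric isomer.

9

An octahedron has six vertices in three trans pairs; every non-trans pair is cis.
Placing the ligands in turn and identifying arrangements related by rotation or reflection leaves 9 distinct geometric isomers.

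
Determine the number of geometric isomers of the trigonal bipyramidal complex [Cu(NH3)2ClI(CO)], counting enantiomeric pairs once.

In a trigonal bipyramid the two axial positions differ from the three equatorial ones.
Placing the ligands in turn and identifying arrangements related by rotation or reflection leaves 7 distinct geometric isomers.

7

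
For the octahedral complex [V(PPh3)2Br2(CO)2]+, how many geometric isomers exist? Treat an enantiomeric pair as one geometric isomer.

5

The six octahedral sites form three mutually perpendicular trans pairs.
Working through the distinct placements yields 5 geometric isomers: PPh3 trans, Br trans, CO trans; PPh3 cis, Br trans, CO cis; PPh3 trans, Br cis, CO cis; PPh3 cis, Br cis, CO cis (chiral); PPh3 cis, Br cis, CO trans.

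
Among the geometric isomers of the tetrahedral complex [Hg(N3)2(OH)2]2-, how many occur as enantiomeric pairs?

0

In a tetrahedral complex all four positions are equivalent and every pair of ligands is adjacent — there is no cis/trans distinction.
Only one geometric arrangement is possible.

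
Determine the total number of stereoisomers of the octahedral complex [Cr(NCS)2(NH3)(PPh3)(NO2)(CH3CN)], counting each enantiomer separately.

15

Placing the ligands in turn and identifying arrangements related by rotation or reflection leaves 9 distinct geometric isomers.
Of these, 6 lack any improper symmetry element and so occur as enantiomeric pairs, giving 9 + 6 = 15 stereoisomers in total.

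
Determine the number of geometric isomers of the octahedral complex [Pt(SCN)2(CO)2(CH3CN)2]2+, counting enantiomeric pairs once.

5

The six octahedral sites form three mutually perpendicular trans pairs.
Systematic placement gives 5 geometric isomers: SCN trans, CO trans, CH3CN trans; SCN cis, CO cis, CH3CN trans; SCN trans, CO cis, CH3CN cis; SCN cis, CO cis, CH3CN cis (chiral); SCN cis, CO trans, CH3CN cis.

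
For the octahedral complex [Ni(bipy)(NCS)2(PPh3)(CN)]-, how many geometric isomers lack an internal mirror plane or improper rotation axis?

An octahedron has six vertices in three trans pairs; every non-trans pair is cis.
Each bipy is bidentate and must span two cis positions.
The distinct arrangements are (4 in all): NCS cis (3 arrangements, 2 chiral); NCS trans.
Of these, 2 lack any improper symmetry element and so occur as enantiomeric pairs, giving 4 + 2 = 6 stereoisomers in total.

2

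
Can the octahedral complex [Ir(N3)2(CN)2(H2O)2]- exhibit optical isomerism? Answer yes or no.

yes

The six octahedral sites form three mutually perpendicular trans pairs.
Systematic placement gives 5 geometric isomers: N3 trans, CN trans, H2O trans; N3 cis, CN trans, H2O cis; N3 trans, CN cis, H2O cis; N3 cis, CN cis, H2O cis (chiral); N3 cis, CN cis, H2O trans.
One of these lacks any improper symmetry element and so occurs as an enantiomeric pair, giving 5 + 1 = 6 stereoisomers in total.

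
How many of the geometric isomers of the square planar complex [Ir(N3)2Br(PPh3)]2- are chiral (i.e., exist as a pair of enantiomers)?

0

A square has two trans pairs of vertices; adjacent vertices are cis.
Systematic placement gives 2 geometric isomers: N3 cis; N3 trans.
Each arrangement has an internal mirror plane or centre of symmetry, so none is chiral.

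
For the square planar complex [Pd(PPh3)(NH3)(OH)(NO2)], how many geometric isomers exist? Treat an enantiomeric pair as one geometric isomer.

In a square planar complex each vertex has one trans partner and two cis neighbours.
Systematic placement gives 3 geometric isomers: (NH3/OH trans, NO2/PPh3 trans); (NH3/PPh3 trans, NO2/OH trans); (NH3/NO2 trans, OH/PPh3 trans).

3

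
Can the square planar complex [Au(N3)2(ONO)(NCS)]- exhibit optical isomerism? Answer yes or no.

There are 2 geometric isomers: N3 cis; N3 trans.
Each arrangement has an internal mirror plane or centre of symmetry, so none is chiral.

no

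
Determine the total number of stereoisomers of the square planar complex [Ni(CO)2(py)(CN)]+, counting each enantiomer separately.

Working through the distinct placements yields 2 geometric isomers: CO cis; CO trans.
Each arrangement has an internal mirror plane or centre of symmetry, so none is chiral.

2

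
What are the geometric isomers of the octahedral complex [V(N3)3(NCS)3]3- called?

The six octahedral sites form three mutually perpendicular trans pairs.
There are 2 geometric isomers: N3 mer; N3 fac.

fac and mer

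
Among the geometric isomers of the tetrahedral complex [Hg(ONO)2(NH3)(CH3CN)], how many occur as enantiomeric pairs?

0

All four vertices of a tetrahedron are equivalent and mutually adjacent, so cis/trans isomerism cannot arise.
Only one geometric arrangement is possible.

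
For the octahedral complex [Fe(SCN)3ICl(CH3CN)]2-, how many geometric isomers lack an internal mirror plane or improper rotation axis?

1

In an octahedral complex each vertex has one trans partner and four cis neighbours.
Systematic placement gives 4 geometric isomers: SCN mer (3 arrangements); SCN fac (chiral).
One of these lacks any improper symmetry element and so occurs as an enantiomeric pair, giving 4 + 1 = 5 stereoisomers in total.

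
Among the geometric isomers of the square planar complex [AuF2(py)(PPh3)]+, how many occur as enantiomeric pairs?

0

In a square planar complex each vertex has one trans partner and two cis neighbours.
Working through the distinct placements yields 2 geometric isomers: F cis; F trans.
Each arrangement has an internal mirror plane or centre of symmetry, so none is chiral.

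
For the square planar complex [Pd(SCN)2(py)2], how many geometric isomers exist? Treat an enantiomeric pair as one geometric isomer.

2

In a square planar complex each vertex has one trans partner and two cis neighbours.
Systematic placement gives 2 geometric isomers: SCN cis; SCN trans.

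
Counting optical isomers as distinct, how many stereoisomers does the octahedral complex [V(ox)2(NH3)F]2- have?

An octahedron has six vertices in three trans pairs; every non-trans pair is cis.
Each ox is bidentate and must span two cis positions.
There are 2 geometric isomers: NH3 and F mutually trans; NH3 and F mutually cis (chiral).
One of these lacks any improper symmetry element and so occurs as an enantiomeric pair, giving 2 + 1 = 3 stereoisomers in total.

3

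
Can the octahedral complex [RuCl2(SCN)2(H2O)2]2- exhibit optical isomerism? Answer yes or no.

yes

The six octahedral sites form three mutually perpendicular trans pairs.
There are 5 geometric isomers: Cl trans, SCN trans, H2O trans; Cl trans, SCN cis, H2O cis; Cl cis, SCN trans, H2O cis; Cl cis, SCN cis, H2O cis (chiral); Cl cis, SCN cis, H2O trans.
One of these lacks any improper symmetry element and so occurs as an enantiomeric pair, giving 5 + 1 = 6 stereoisomers in total.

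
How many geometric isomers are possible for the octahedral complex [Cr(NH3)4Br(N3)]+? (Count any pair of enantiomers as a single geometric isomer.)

2

The six octahedral sites form three mutually perpendicular trans pairs.
Systematic placement gives 2 geometric isomers: Br and N3 mutually trans; Br and N3 mutually cis.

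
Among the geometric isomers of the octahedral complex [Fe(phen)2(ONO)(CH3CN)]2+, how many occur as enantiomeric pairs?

1

In an octahedral complex each vertex has one trans partner and four cis neighbours.
Each phen is bidentate and must span two cis positions.
Systematic placement gives 2 geometric isomers: ONO and CH3CN mutually trans; ONO and CH3CN mutually cis (chiral).
One of these lacks any improper symmetry element and so occurs as an enantiomeric pair, giving 2 + 1 = 3 stereoisomers in total.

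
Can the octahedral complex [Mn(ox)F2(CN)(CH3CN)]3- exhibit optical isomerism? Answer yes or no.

yes

An octahedron has six vertices in three trans pairs; every non-trans pair is cis.
Each ox is bidentate and must span two cis positions.
The distinct arrangements are (4 in all): F cis (3 arrangements, 2 chiral); F trans.
Of these, 2 lack any improper symmetry element and so occur as enantiomeric pairs, giving 4 + 2 = 6 stereoisomers in total.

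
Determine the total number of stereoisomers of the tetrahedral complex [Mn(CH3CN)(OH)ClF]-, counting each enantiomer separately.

2

All four vertices of a tetrahedron are equivalent and mutually adjacent, so cis/trans isomerism cannot arise.
Only one geometric arrangement is possible; it has no improper symmetry element, so it exists as a pair of enantiomers (2 stereoisomers).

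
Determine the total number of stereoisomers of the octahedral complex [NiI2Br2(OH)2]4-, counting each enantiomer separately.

6

In an octahedral complex each vertex has one trans partner and four cis neighbours.
Working through the distinct placements yields 5 geometric isomers: I trans, Br trans, OH trans; I cis, Br trans, OH cis; I cis, Br cis, OH trans; I cis, Br cis, OH cis (chiral); I trans, Br cis, OH cis.
One of these lacks any improper symmetry element and so occurs as an enantiomeric pair, giving 5 + 1 = 6 stereoisomers in total.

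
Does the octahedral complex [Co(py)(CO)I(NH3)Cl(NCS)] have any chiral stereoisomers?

yes

Placing the ligands in turn and identifying arrangements related by rotation or reflection leaves 15 distinct geometric isomers.
Of these, 15 lack any improper symmetry element and so occur as enantiomeric pairs, giving 15 + 15 = 30 stereoisomers in total.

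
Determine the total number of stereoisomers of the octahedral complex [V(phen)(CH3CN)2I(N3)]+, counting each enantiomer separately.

In an octahedral complex each vertex has one trans partner and four cis neighbours.
Each phen is bidentate and must span two cis positions.
Working through the distinct placements yields 4 geometric isomers: CH3CN trans; CH3CN cis (3 arrangements, 2 chiral).
Of these, 2 lack any improper symmetry element and so occur as enantiomeric pairs, giving 4 + 2 = 6 stereoisomers in total.

6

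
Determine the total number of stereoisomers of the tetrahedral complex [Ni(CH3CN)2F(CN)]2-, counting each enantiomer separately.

1

In a tetrahedral complex all four positions are equivalent and every pair of ligands is adjacent — there is no cis/trans distinction.
Only one geometric arrangement is possible.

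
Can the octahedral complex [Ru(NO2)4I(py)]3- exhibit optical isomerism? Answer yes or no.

In an octahedral complex each vertex has one trans partner and four cis neighbours.
There are 2 geometric isomers: I and py mutually cis; I and py mutually trans.
Each arrangement has an internal mirror plane or centre of symmetry, so none is chiral.

no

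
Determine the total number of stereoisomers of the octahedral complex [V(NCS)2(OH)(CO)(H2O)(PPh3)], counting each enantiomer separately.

An octahedron has six vertices in three trans pairs; every non-trans pair is cis.
Placing the ligands in turn and identifying arrangements related by rotation or reflection leaves 9 distinct geometric isomers.
Of these, 6 lack any improper symmetry element and so occur as enantiomeric pairs, giving 9 + 6 = 15 stereoisomers in total.

15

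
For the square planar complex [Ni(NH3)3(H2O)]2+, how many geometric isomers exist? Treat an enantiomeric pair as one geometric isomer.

A square has two trans pairs of vertices; adjacent vertices are cis.
Only one geometric arrangement is possible.

1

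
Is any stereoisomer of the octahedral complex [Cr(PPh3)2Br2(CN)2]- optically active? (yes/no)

In an octahedral complex each vertex has one trans partner and four cis neighbours.
The distinct arrangements are (5 in all): PPh3 trans, Br trans, CN trans; PPh3 cis, Br trans, CN cis; PPh3 trans, Br cis, CN cis; PPh3 cis, Br cis, CN cis (chiral); PPh3 cis, Br cis, CN trans.
One of these lacks any improper symmetry element and so occurs as an enantiomeric pair, giving 5 + 1 = 6 stereoisomers in total.

yes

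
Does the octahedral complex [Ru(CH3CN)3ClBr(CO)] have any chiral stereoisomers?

yes

The six octahedral sites form three mutually perpendicular trans pairs.
There are 4 geometric isomers: CH3CN mer (3 arrangements); CH3CN fac (chiral).
One of these lacks any improper symmetry element and so occurs as an enantiomeric pair, giving 4 + 1 = 5 stereoisomers in total.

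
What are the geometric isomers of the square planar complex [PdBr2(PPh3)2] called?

Systematic placement gives 2 geometric isomers: Br cis; Br trans.

cis and trans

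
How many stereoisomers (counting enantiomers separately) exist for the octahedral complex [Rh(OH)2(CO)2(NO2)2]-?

6

The six octahedral sites form three mutually perpendicular trans pairs.
Working through the distinct placements yields 5 geometric isomers: OH trans, CO trans, NO2 trans; OH cis, CO trans, NO2 cis; OH trans, CO cis, NO2 cis; OH cis, CO cis, NO2 cis (chiral); OH cis, CO cis, NO2 trans.
One of these lacks any improper symmetry element and so occurs as an enantiomeric pair, giving 5 + 1 = 6 stereoisomers in total.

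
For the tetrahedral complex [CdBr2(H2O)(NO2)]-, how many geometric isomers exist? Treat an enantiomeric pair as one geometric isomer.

All four vertices of a tetrahedron are equivalent and mutually adjacent, so cis/trans isomerism cannot arise.
Only one geometric arrangement is possible.

1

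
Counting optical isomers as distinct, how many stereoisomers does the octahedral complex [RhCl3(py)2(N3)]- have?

Working through the distinct placements yields 3 geometric isomers: Cl mer, py trans; Cl mer, py cis; Cl fac, py cis.
Each arrangement has an internal mirror plane or centre of symmetry, so none is chiral.

3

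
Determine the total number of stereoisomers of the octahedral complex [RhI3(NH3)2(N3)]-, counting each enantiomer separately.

In an octahedral complex each vertex has one trans partner and four cis neighbours.
The distinct arrangements are (3 in all): I mer, NH3 trans; I mer, NH3 cis; I fac, NH3 cis.
Each arrangement has an internal mirror plane or centre of symmetry, so none is chiral.

3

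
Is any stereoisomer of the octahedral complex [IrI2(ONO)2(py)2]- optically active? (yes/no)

In an octahedral complex each vertex has one trans partner and four cis neighbours.
The distinct arrangements are (5 in all): I trans, ONO trans, py trans; I trans, ONO cis, py cis; I cis, ONO cis, py trans; I cis, ONO cis, py cis (chiral); I cis, ONO trans, py cis.
One of these lacks any improper symmetry element and so occurs as an enantiomeric pair, giving 5 + 1 = 6 stereoisomers in total.

yes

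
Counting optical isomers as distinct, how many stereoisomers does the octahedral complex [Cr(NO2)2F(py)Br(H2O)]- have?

Exhaustive case analysis gives 9 geometric isomers.
Of these, 6 lack any improper symmetry element and so occur as enantiomeric pairs, giving 9 + 6 = 15 stereoisomers in total.

15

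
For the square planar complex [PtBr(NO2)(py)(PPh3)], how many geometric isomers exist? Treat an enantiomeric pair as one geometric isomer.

A square has two trans pairs of vertices; adjacent vertices are cis.
Working through the distinct placements yields 3 geometric isomers: (Br/PPh3 trans, NO2/py trans); (Br/py trans, NO2/PPh3 trans); (Br/NO2 trans, PPh3/py trans).

3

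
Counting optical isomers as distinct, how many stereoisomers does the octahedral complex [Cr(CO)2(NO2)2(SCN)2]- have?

6

The six octahedral sites form three mutually perpendicular trans pairs.
The distinct arrangements are (5 in all): CO trans, NO2 trans, SCN trans; CO trans, NO2 cis, SCN cis; CO cis, NO2 cis, SCN trans; CO cis, NO2 cis, SCN cis (chiral); CO cis, NO2 trans, SCN cis.
One of these lacks any improper symmetry element and so occurs as an enantiomeric pair, giving 5 + 1 = 6 stereoisomers in total.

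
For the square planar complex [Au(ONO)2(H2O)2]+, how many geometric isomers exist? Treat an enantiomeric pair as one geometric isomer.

In a square planar complex each vertex has one trans partner and two cis neighbours.
There are 2 geometric isomers: ONO cis; ONO trans.

2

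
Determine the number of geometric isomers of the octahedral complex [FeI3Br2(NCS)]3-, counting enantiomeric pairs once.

The distinct arrangements are (3 in all): I mer, Br trans; I fac, Br cis; I mer, Br cis.

3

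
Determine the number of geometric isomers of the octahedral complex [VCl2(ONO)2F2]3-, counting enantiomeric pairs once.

Systematic placement gives 5 geometric isomers: Cl trans, ONO trans, F trans; Cl trans, ONO cis, F cis; Cl cis, ONO trans, F cis; Cl cis, ONO cis, F cis (chiral); Cl cis, ONO cis, F trans.

5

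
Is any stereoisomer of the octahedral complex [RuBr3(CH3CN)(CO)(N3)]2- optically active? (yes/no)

The six octahedral sites form three mutually perpendicular trans pairs.
There are 4 geometric isomers: Br mer (3 arrangements); Br fac (chiral).
One of these lacks any improper symmetry element and so occurs as an enantiomeric pair, giving 4 + 1 = 5 stereoisomers in total.

yes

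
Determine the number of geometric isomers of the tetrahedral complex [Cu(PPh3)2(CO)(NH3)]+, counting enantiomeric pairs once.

1

Only one geometric arrangement is possible.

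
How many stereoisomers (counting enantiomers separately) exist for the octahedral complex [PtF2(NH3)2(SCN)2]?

In an octahedral complex each vertex has one trans partner and four cis neighbours.
Systematic placement gives 5 geometric isomers: F trans, NH3 trans, SCN trans; F trans, NH3 cis, SCN cis; F cis, NH3 cis, SCN trans; F cis, NH3 cis, SCN cis (chiral); F cis, NH3 trans, SCN cis.
One of these lacks any improper symmetry element and so occurs as an enantiomeric pair, giving 5 + 1 = 6 stereoisomers in total.

6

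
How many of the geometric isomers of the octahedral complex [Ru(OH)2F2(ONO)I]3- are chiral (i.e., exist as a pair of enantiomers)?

In an octahedral complex each vertex has one trans partner and four cis neighbours.
Working through the distinct placements yields 6 geometric isomers: OH cis, F trans; OH trans, F trans; OH cis, F cis (3 arrangements, 2 chiral); OH trans, F cis.
Of these, 2 lack any improper symmetry element and so occur as enantiomeric pairs, giving 6 + 2 = 8 stereoisomers in total.

2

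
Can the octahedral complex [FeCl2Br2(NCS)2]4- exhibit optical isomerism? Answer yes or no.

yes

In an octahedral complex each vertex has one trans partner and four cis neighbours.
Working through the distinct placements yields 5 geometric isomers: Cl trans, Br trans, NCS trans; Cl cis, Br trans, NCS cis; Cl cis, Br cis, NCS trans; Cl cis, Br cis, NCS cis (chiral); Cl trans, Br cis, NCS cis.
One of these lacks any improper symmetry element and so occurs as an enantiomeric pair, giving 5 + 1 = 6 stereoisomers in total.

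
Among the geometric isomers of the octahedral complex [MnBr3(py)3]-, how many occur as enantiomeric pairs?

0

In an octahedral complex each vertex has one trans partner and four cis neighbours.
The distinct arrangements are (2 in all): Br mer; Br fac.
Each arrangement has an internal mirror plane or centre of symmetry, so none is chiral.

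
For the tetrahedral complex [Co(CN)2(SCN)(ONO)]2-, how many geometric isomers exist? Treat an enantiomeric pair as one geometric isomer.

Only one geometric arrangement is possible.

1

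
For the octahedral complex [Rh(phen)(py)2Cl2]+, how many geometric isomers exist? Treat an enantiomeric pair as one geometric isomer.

In an octahedral complex each vertex has one trans partner and four cis neighbours.
Each phen is bidentate and must span two cis positions.
Systematic placement gives 3 geometric isomers: py cis, Cl trans; py trans, Cl cis; py cis, Cl cis (chiral).

3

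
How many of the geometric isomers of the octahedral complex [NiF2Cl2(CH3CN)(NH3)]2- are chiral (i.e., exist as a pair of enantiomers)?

In an octahedral complex each vertex has one trans partner and four cis neighbours.
There are 6 geometric isomers: F cis, Cl cis (3 arrangements, 2 chiral); F trans, Cl cis; F cis, Cl trans; F trans, Cl trans.
Of these, 2 lack any improper symmetry element and so occur as enantiomeric pairs, giving 6 + 2 = 8 stereoisomers in total.

2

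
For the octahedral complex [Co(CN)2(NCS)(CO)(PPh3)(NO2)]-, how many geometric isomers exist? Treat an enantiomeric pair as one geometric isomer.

Systematic enumeration (placing each ligand type in turn and discarding arrangements equivalent by rotation or reflection) gives 9 geometric isomers.

9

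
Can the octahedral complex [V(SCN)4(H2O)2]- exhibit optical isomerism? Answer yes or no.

no

Working through the distinct placements yields 2 geometric isomers: H2O trans; H2O cis.
Each arrangement has an internal mirror plane or centre of symmetry, so none is chiral.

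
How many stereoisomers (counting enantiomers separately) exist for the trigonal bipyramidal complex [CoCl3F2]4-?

A trigonal bipyramid has two axial and three equatorial sites, which are chemically inequivalent.
Working through the distinct placements yields 3 geometric isomers: F both equatorial; F one axial, one equatorial; F both axial.
Each arrangement has an internal mirror plane or centre of symmetry, so none is chiral.

3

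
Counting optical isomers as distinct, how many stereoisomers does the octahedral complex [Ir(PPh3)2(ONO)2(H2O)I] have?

In an octahedral complex each vertex has one trans partner and four cis neighbours.
The distinct arrangements are (6 in all): PPh3 trans, ONO trans; PPh3 cis, ONO cis (3 arrangements, 2 chiral); PPh3 trans, ONO cis; PPh3 cis, ONO trans.
Of these, 2 lack any improper symmetry element and so occur as enantiomeric pairs, giving 6 + 2 = 8 stereoisomers in total.

8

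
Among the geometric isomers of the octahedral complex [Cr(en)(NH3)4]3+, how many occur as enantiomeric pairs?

0

In an octahedral complex each vertex has one trans partner and four cis neighbours.
Each en is bidentate and must span two cis positions.
Only one geometric arrangement is possible.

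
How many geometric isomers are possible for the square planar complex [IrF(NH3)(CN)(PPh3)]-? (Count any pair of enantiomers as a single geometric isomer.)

In a square planar complex each vertex has one trans partner and two cis neighbours.
The distinct arrangements are (3 in all): (CN/NH3 trans, F/PPh3 trans); (CN/PPh3 trans, F/NH3 trans); (CN/F trans, NH3/PPh3 trans).

3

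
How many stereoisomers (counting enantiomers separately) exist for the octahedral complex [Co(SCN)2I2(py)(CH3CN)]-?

8

An octahedron has six vertices in three trans pairs; every non-trans pair is cis.
Working through the distinct placements yields 6 geometric isomers: SCN cis, I cis (3 arrangements, 2 chiral); SCN trans, I cis; SCN cis, I trans; SCN trans, I trans.
Of these, 2 lack any improper symmetry element and so occur as enantiomeric pairs, giving 6 + 2 = 8 stereoisomers in total.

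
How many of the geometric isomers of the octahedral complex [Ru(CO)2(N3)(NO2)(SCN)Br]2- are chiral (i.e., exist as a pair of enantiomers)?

In an octahedral complex each vertex has one trans partner and four cis neighbours.
Systematic enumeration (placing each ligand type in turn and discarding arrangements equivalent by rotation or reflection) gives 9 geometric isomers.
Of these, 6 lack any improper symmetry element and so occur as enantiomeric pairs, giving 9 + 6 = 15 stereoisomers in total.

6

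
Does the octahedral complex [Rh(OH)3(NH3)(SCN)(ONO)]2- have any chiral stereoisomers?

In an octahedral complex each vertex has one trans partner and four cis neighbours.
The distinct arrangements are (4 in all): OH mer (3 arrangements); OH fac (chiral).
One of these lacks any improper symmetry element and so occurs as an enantiomeric pair, giving 4 + 1 = 5 stereoisomers in total.

yes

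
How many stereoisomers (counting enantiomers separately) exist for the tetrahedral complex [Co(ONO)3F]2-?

1

All four vertices of a tetrahedron are equivalent and mutually adjacent, so cis/trans isomerism cannot arise.
Only one geometric arrangement is possible.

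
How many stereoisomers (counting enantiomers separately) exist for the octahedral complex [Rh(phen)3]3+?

The six octahedral sites form three mutually perpendicular trans pairs.
Each phen is bidentate and must span two cis positions.
Only one geometric arrangement is possible; it has no improper symmetry element, so it exists as a pair of enantiomers (2 stereoisomers).

2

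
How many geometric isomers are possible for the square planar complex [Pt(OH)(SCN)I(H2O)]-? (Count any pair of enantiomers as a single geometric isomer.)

3

A square has two trans pairs of vertices; adjacent vertices are cis.
The distinct arrangements are (3 in all): (H2O/OH trans, I/SCN trans); (H2O/SCN trans, I/OH trans); (H2O/I trans, OH/SCN trans).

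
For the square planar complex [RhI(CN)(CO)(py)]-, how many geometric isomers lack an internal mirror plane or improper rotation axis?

Systematic placement gives 3 geometric isomers: (CN/I trans, CO/py trans); (CN/py trans, CO/I trans); (CN/CO trans, I/py trans).
Each arrangement has an internal mirror plane or centre of symmetry, so none is chiral.

0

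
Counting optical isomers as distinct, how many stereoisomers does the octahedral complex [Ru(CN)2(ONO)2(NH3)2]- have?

Working through the distinct placements yields 5 geometric isomers: CN trans, ONO trans, NH3 trans; CN trans, ONO cis, NH3 cis; CN cis, ONO trans, NH3 cis; CN cis, ONO cis, NH3 cis (chiral); CN cis, ONO cis, NH3 trans.
One of these lacks any improper symmetry element and so occurs as an enantiomeric pair, giving 5 + 1 = 6 stereoisomers in total.

6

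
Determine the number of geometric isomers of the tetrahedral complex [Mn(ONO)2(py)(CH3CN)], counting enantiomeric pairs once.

1

Only one geometric arrangement is possible.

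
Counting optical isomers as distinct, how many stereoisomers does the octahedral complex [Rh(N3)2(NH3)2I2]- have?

An octahedron has six vertices in three trans pairs; every non-trans pair is cis.
There are 5 geometric isomers: N3 trans, NH3 trans, I trans; N3 cis, NH3 cis, I trans; N3 cis, NH3 trans, I cis; N3 cis, NH3 cis, I cis (chiral); N3 trans, NH3 cis, I cis.
One of these lacks any improper symmetry element and so occurs as an enantiomeric pair, giving 5 + 1 = 6 stereoisomers in total.

6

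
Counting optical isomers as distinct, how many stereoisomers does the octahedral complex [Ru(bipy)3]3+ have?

2

Each bipy is bidentate and must span two cis positions.
Only one geometric arrangement is possible; it has no improper symmetry element, so it exists as a pair of enantiomers (2 stereoisomers).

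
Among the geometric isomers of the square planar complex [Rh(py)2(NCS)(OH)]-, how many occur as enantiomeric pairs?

In a square planar complex each vertex has one trans partner and two cis neighbours.
Working through the distinct placements yields 2 geometric isomers: py cis; py trans.
Each arrangement has an internal mirror plane or centre of symmetry, so none is chiral.

0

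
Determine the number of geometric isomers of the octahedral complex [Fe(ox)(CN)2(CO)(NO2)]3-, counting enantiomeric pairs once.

In an octahedral complex each vertex has one trans partner and four cis neighbours.
Each ox is bidentate and must span two cis positions.
There are 4 geometric isomers: CN trans; CN cis (3 arrangements, 2 chiral).

4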